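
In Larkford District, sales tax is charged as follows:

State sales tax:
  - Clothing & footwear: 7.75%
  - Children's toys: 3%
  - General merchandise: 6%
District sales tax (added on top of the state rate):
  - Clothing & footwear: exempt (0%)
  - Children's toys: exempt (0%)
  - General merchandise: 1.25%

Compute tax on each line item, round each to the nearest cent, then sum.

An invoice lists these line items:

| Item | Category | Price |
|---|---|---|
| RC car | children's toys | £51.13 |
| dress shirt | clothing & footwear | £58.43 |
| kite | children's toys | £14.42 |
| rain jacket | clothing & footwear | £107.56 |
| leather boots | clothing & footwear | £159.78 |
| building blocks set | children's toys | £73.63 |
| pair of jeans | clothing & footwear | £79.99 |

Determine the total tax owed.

£35.62

RC car £51.13: children's toys → 3% + 0% district = 3% → £1.53
Dress shirt £58.43: clothing & footwear → 7.75% + 0% district = 7.75% → £4.53
Kite £14.42: children's toys → 3% + 0% district = 3% → £0.43
Rain jacket £107.56: clothing & footwear → 7.75% + 0% district = 7.75% → £8.34
Leather boots £159.78: clothing & footwear → 7.75% + 0% district = 7.75% → £12.38
Building blocks set £73.63: children's toys → 3% + 0% district = 3% → £2.21
Pair of jeans £79.99: clothing & footwear → 7.75% + 0% district = 7.75% → £6.20
Total tax = £1.53 + £4.53 + £0.43 + £8.34 + £12.38 + £2.21 + £6.20 = £35.62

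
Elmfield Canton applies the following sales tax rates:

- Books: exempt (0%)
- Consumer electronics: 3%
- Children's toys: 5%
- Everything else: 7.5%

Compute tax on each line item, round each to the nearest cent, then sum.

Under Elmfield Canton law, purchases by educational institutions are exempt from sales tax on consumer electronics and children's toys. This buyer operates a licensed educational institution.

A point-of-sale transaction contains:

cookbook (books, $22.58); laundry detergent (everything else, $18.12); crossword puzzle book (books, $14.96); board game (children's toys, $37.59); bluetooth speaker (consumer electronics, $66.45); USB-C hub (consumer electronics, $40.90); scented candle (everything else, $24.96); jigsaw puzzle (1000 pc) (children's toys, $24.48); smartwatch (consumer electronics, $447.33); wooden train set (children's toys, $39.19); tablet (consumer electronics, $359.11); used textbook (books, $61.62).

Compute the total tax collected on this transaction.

$3.23

Cookbook $22.58: books → 0% → $0.00
Laundry detergent $18.12: everything else → 7.5% → $1.36
Crossword puzzle book $14.96: books → 0% → $0.00
Board game $37.59: children's toys, buyer-exempt → 0% → $0.00
Bluetooth speaker $66.45: consumer electronics, buyer-exempt → 0% → $0.00
USB-C hub $40.90: consumer electronics, buyer-exempt → 0% → $0.00
Scented candle $24.96: everything else → 7.5% → $1.87
Jigsaw puzzle (1000 pc) $24.48: children's toys, buyer-exempt → 0% → $0.00
Smartwatch $447.33: consumer electronics, buyer-exempt → 0% → $0.00
Wooden train set $39.19: children's toys, buyer-exempt → 0% → $0.00
Tablet $359.11: consumer electronics, buyer-exempt → 0% → $0.00
Used textbook $61.62: books → 0% → $0.00
Total tax = $1.36 + $1.87 = $3.23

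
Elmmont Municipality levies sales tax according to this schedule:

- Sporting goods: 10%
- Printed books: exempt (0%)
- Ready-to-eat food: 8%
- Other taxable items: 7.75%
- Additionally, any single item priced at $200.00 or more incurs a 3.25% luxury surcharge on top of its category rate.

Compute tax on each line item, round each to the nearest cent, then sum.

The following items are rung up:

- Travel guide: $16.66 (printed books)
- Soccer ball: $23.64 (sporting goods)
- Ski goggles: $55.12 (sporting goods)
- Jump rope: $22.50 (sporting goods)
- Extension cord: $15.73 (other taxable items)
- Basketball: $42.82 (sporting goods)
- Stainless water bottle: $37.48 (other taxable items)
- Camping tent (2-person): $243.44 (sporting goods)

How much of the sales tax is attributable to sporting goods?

Soccer ball $23.64: sporting goods → 10% → $2.36
Ski goggles $55.12: sporting goods → 10% → $5.51
Jump rope $22.50: sporting goods → 10% → $2.25
Basketball $42.82: sporting goods → 10% → $4.28
Camping tent (2-person) $243.44: sporting goods → 10% + 3.25% surcharge = 13.25% → $32.26
Tax on sporting goods = $2.36 + $5.51 + $2.25 + $4.28 + $32.26 = $46.66

$46.66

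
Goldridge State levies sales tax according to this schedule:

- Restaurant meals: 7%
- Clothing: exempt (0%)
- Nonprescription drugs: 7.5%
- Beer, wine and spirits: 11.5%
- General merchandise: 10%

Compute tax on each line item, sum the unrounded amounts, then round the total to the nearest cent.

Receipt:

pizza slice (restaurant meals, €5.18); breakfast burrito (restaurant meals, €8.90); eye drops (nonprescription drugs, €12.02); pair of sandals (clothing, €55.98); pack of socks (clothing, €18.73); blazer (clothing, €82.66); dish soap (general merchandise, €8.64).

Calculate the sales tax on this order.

Pizza slice €5.18: restaurant meals → 7% → €0.3626
Breakfast burrito €8.90: restaurant meals → 7% → €0.623
Eye drops €12.02: nonprescription drugs → 7.5% → €0.9015
Pair of sandals €55.98: clothing → 0% → €0.00
Pack of socks €18.73: clothing → 0% → €0.00
Blazer €82.66: clothing → 0% → €0.00
Dish soap €8.64: general merchandise → 10% → €0.864
Unrounded tax sum = €2.7511 → €2.75

€2.75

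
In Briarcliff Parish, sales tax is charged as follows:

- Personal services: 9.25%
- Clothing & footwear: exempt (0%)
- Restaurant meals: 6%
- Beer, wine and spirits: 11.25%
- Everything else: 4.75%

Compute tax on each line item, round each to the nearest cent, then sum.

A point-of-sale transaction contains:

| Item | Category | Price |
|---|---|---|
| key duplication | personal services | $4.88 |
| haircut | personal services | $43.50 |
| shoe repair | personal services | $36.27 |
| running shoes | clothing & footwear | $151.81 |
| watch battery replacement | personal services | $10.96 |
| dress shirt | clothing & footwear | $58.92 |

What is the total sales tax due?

$8.83

Key duplication $4.88: personal services → 9.25% → $0.45
Haircut $43.50: personal services → 9.25% → $4.02
Shoe repair $36.27: personal services → 9.25% → $3.35
Running shoes $151.81: clothing & footwear → 0% → $0.00
Watch battery replacement $10.96: personal services → 9.25% → $1.01
Dress shirt $58.92: clothing & footwear → 0% → $0.00
Total tax = $0.45 + $4.02 + $3.35 + $1.01 = $8.83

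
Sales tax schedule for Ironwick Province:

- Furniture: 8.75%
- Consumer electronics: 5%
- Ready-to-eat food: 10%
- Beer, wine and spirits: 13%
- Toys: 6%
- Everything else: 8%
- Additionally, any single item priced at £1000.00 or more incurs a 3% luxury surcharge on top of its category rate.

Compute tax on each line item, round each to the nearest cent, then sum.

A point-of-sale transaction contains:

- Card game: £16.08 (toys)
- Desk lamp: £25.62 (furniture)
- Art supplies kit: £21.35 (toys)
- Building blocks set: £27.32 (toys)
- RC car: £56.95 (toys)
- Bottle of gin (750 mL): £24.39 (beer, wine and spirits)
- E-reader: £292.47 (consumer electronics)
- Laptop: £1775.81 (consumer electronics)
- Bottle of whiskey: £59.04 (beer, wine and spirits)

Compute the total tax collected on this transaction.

Card game £16.08: toys → 6% → £0.96
Desk lamp £25.62: furniture → 8.75% → £2.24
Art supplies kit £21.35: toys → 6% → £1.28
Building blocks set £27.32: toys → 6% → £1.64
RC car £56.95: toys → 6% → £3.42
Bottle of gin (750 mL) £24.39: beer, wine and spirits → 13% → £3.17
E-reader £292.47: consumer electronics → 5% → £14.62
Laptop £1775.81: consumer electronics → 5% + 3% surcharge = 8% → £142.06
Bottle of whiskey £59.04: beer, wine and spirits → 13% → £7.68
Total tax = £0.96 + £2.24 + £1.28 + £1.64 + £3.42 + £3.17 + £14.62 + £142.06 + £7.68 = £177.07

£177.07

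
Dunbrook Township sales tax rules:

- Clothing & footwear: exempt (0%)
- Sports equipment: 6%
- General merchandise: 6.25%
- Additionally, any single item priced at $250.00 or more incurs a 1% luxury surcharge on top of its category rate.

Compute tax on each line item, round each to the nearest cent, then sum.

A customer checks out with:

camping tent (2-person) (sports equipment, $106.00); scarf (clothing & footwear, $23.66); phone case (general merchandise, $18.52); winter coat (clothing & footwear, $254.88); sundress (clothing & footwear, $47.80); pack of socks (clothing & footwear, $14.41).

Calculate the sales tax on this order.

Camping tent (2-person) $106.00: sports equipment → 6% → $6.36
Scarf $23.66: clothing & footwear → 0% → $0.00
Phone case $18.52: general merchandise → 6.25% → $1.16
Winter coat $254.88: clothing & footwear → 0% + 1% surcharge = 1% → $2.55
Sundress $47.80: clothing & footwear → 0% → $0.00
Pack of socks $14.41: clothing & footwear → 0% → $0.00
Total tax = $6.36 + $1.16 + $2.55 = $10.07

$10.07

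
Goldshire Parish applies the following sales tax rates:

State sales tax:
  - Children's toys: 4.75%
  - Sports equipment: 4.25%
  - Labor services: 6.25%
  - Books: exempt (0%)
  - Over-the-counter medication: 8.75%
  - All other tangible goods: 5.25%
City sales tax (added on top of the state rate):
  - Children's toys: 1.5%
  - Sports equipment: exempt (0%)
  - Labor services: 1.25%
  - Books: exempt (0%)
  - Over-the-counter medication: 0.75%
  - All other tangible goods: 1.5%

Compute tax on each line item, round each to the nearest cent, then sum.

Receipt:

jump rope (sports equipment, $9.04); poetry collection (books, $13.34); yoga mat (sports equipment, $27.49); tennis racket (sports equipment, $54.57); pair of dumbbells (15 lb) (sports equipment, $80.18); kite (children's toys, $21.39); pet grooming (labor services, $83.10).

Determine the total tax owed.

$14.85

Jump rope $9.04: sports equipment → 4.25% + 0% city = 4.25% → $0.38
Poetry collection $13.34: books → 0% + 0% city = 0% → $0.00
Yoga mat $27.49: sports equipment → 4.25% + 0% city = 4.25% → $1.17
Tennis racket $54.57: sports equipment → 4.25% + 0% city = 4.25% → $2.32
Pair of dumbbells (15 lb) $80.18: sports equipment → 4.25% + 0% city = 4.25% → $3.41
Kite $21.39: children's toys → 4.75% + 1.5% city = 6.25% → $1.34
Pet grooming $83.10: labor services → 6.25% + 1.25% city = 7.5% → $6.23
Total tax = $0.38 + $1.17 + $2.32 + $3.41 + $1.34 + $6.23 = $14.85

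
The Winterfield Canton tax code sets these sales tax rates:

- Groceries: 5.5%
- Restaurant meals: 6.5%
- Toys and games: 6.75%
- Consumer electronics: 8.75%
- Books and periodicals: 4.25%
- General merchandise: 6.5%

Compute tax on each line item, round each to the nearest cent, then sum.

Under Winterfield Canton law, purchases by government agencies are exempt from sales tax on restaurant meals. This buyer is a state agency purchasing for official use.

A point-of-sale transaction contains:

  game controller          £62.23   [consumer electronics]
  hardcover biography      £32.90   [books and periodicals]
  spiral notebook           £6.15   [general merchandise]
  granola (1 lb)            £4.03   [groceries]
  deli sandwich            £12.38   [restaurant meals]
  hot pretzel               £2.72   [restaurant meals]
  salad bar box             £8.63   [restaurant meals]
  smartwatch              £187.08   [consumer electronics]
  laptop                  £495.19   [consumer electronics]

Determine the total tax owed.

Game controller £62.23: consumer electronics → 8.75% → £5.45
Hardcover biography £32.90: books and periodicals → 4.25% → £1.40
Spiral notebook £6.15: general merchandise → 6.5% → £0.40
Granola (1 lb) £4.03: groceries → 5.5% → £0.22
Deli sandwich £12.38: restaurant meals, buyer-exempt → 0% → £0.00
Hot pretzel £2.72: restaurant meals, buyer-exempt → 0% → £0.00
Salad bar box £8.63: restaurant meals, buyer-exempt → 0% → £0.00
Smartwatch £187.08: consumer electronics → 8.75% → £16.37
Laptop £495.19: consumer electronics → 8.75% → £43.33
Total tax = £5.45 + £1.40 + £0.40 + £0.22 + £16.37 + £43.33 = £67.17

£67.17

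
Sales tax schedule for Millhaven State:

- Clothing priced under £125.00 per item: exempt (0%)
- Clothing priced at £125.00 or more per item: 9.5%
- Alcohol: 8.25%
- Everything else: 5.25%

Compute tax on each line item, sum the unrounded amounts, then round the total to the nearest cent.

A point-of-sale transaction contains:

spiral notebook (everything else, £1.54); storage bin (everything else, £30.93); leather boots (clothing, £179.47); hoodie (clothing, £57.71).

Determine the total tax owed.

£18.75

Spiral notebook £1.54: everything else → 5.25% → £0.08085
Storage bin £30.93: everything else → 5.25% → £1.623825
Leather boots £179.47: clothing, £125.00 or more → 9.5% → £17.04965
Hoodie £57.71: clothing, under £125.00 → 0% → £0.00
Unrounded tax sum = £18.754325 → £18.75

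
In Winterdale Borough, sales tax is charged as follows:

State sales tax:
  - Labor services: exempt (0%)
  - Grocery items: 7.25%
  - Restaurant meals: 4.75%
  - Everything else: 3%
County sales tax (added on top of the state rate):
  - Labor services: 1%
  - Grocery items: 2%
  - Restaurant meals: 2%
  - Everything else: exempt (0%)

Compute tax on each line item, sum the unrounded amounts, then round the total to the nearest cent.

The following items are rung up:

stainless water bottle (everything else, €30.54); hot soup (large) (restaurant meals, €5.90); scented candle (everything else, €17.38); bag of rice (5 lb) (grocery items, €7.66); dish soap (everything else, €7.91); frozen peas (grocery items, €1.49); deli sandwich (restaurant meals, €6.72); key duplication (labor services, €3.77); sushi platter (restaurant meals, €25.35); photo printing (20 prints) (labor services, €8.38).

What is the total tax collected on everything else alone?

Stainless water bottle €30.54: everything else → 3% + 0% county = 3% → €0.9162
Scented candle €17.38: everything else → 3% + 0% county = 3% → €0.5214
Dish soap €7.91: everything else → 3% + 0% county = 3% → €0.2373
Tax on everything else: unrounded sum = €1.6749 → €1.67

€1.67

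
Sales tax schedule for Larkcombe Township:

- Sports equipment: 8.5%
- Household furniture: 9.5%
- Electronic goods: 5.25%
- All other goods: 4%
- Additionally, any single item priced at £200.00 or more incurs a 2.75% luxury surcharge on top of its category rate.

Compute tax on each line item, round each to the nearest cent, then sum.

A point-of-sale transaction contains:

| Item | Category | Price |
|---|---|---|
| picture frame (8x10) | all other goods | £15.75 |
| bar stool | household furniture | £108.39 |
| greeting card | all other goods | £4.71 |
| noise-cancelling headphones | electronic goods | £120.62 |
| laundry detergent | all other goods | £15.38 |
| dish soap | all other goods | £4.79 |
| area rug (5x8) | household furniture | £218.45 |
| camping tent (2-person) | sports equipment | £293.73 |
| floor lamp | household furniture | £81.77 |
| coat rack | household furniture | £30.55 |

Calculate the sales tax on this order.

£88.73

Picture frame (8x10) £15.75: all other goods → 4% → £0.63
Bar stool £108.39: household furniture → 9.5% → £10.30
Greeting card £4.71: all other goods → 4% → £0.19
Noise-cancelling headphones £120.62: electronic goods → 5.25% → £6.33
Laundry detergent £15.38: all other goods → 4% → £0.62
Dish soap £4.79: all other goods → 4% → £0.19
Area rug (5x8) £218.45: household furniture → 9.5% + 2.75% surcharge = 12.25% → £26.76
Camping tent (2-person) £293.73: sports equipment → 8.5% + 2.75% surcharge = 11.25% → £33.04
Floor lamp £81.77: household furniture → 9.5% → £7.77
Coat rack £30.55: household furniture → 9.5% → £2.90
Total tax = £0.63 + £10.30 + £0.19 + £6.33 + £0.62 + £0.19 + £26.76 + £33.04 + £7.77 + £2.90 = £88.73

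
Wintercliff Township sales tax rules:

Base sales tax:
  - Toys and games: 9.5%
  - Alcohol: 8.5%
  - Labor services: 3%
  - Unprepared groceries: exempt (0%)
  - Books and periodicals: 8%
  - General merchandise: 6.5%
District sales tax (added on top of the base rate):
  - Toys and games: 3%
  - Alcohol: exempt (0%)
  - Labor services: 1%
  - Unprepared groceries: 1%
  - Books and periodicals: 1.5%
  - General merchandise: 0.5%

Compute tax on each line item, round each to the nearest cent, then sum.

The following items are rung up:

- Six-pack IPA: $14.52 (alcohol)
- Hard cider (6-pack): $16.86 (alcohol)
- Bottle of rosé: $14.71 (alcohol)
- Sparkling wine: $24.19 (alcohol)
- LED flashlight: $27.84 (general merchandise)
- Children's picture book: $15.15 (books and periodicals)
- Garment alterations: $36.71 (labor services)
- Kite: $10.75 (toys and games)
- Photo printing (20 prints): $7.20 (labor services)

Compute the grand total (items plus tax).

Six-pack IPA $14.52: alcohol → 8.5% + 0% district = 8.5% → $1.23
Hard cider (6-pack) $16.86: alcohol → 8.5% + 0% district = 8.5% → $1.43
Bottle of rosé $14.71: alcohol → 8.5% + 0% district = 8.5% → $1.25
Sparkling wine $24.19: alcohol → 8.5% + 0% district = 8.5% → $2.06
LED flashlight $27.84: general merchandise → 6.5% + 0.5% district = 7% → $1.95
Children's picture book $15.15: books and periodicals → 8% + 1.5% district = 9.5% → $1.44
Garment alterations $36.71: labor services → 3% + 1% district = 4% → $1.47
Kite $10.75: toys and games → 9.5% + 3% district = 12.5% → $1.34
Photo printing (20 prints) $7.20: labor services → 3% + 1% district = 4% → $0.29
Subtotal = $167.93; tax = $12.46; total due = $180.39

$180.39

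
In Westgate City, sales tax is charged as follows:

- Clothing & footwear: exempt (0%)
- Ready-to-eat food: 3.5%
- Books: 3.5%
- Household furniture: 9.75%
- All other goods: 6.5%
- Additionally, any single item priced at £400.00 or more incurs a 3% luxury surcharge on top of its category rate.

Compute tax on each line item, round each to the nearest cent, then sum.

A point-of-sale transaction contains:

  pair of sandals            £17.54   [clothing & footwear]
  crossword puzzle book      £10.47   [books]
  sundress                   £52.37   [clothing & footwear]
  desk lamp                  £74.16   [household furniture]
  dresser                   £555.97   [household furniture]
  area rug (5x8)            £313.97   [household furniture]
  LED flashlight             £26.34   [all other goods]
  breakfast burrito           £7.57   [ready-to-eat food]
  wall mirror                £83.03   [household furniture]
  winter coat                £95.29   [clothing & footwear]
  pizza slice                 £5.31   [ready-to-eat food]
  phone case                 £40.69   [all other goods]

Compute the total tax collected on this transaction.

Pair of sandals £17.54: clothing & footwear → 0% → £0.00
Crossword puzzle book £10.47: books → 3.5% → £0.37
Sundress £52.37: clothing & footwear → 0% → £0.00
Desk lamp £74.16: household furniture → 9.75% → £7.23
Dresser £555.97: household furniture → 9.75% + 3% surcharge = 12.75% → £70.89
Area rug (5x8) £313.97: household furniture → 9.75% → £30.61
LED flashlight £26.34: all other goods → 6.5% → £1.71
Breakfast burrito £7.57: ready-to-eat food → 3.5% → £0.26
Wall mirror £83.03: household furniture → 9.75% → £8.10
Winter coat £95.29: clothing & footwear → 0% → £0.00
Pizza slice £5.31: ready-to-eat food → 3.5% → £0.19
Phone case £40.69: all other goods → 6.5% → £2.64
Total tax = £0.37 + £7.23 + £70.89 + £30.61 + £1.71 + £0.26 + £8.10 + £0.19 + £2.64 = £122.00

£122.00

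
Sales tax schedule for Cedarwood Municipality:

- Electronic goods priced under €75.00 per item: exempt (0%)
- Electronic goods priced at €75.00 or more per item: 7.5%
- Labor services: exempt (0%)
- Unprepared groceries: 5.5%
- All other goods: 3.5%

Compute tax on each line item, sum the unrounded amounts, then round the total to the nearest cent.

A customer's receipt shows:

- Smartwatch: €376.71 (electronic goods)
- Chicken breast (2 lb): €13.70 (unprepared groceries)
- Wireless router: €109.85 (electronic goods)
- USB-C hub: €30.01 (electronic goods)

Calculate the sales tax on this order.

€37.25

Smartwatch €376.71: electronic goods, €75.00 or more → 7.5% → €28.25325
Chicken breast (2 lb) €13.70: unprepared groceries → 5.5% → €0.7535
Wireless router €109.85: electronic goods, €75.00 or more → 7.5% → €8.23875
USB-C hub €30.01: electronic goods, under €75.00 → 0% → €0.00
Unrounded tax sum = €37.2455 → €37.25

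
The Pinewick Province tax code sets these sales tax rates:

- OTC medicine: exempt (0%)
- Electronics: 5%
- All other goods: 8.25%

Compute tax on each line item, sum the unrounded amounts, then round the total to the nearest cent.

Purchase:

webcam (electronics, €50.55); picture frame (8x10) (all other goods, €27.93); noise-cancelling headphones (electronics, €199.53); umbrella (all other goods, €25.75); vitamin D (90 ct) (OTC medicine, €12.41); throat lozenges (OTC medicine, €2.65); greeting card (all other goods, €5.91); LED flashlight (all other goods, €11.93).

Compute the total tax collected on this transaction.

Webcam €50.55: electronics → 5% → €2.5275
Picture frame (8x10) €27.93: all other goods → 8.25% → €2.304225
Noise-cancelling headphones €199.53: electronics → 5% → €9.9765
Umbrella €25.75: all other goods → 8.25% → €2.124375
Vitamin D (90 ct) €12.41: OTC medicine → 0% → €0.00
Throat lozenges €2.65: OTC medicine → 0% → €0.00
Greeting card €5.91: all other goods → 8.25% → €0.487575
LED flashlight €11.93: all other goods → 8.25% → €0.984225
Unrounded tax sum = €18.4044 → €18.40

€18.40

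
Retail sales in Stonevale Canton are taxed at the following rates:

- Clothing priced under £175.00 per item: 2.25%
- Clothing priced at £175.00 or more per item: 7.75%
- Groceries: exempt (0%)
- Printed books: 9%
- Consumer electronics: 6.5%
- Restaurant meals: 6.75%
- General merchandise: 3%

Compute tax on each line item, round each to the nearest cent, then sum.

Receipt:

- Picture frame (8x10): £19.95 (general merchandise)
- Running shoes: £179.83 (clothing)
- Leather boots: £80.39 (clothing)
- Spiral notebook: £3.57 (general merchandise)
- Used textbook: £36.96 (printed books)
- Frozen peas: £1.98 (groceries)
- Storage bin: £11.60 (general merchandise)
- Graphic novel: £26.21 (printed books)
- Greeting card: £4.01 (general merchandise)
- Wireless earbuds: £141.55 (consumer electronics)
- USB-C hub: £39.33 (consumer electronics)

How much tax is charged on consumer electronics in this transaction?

Wireless earbuds £141.55: consumer electronics → 6.5% → £9.20
USB-C hub £39.33: consumer electronics → 6.5% → £2.56
Tax on consumer electronics = £9.20 + £2.56 = £11.76

£11.76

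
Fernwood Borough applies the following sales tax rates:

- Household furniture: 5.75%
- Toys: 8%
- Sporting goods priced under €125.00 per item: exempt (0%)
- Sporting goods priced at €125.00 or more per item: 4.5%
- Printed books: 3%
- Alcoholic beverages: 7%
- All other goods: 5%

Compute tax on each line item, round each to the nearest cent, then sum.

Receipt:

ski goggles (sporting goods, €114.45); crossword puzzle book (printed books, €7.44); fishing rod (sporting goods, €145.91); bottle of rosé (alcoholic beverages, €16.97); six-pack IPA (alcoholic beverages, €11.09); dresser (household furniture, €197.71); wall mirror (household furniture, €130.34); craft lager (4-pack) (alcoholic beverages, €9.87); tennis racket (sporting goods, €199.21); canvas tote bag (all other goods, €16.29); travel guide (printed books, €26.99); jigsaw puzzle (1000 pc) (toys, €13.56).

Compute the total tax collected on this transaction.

€39.97

Ski goggles €114.45: sporting goods, under €125.00 → 0% → €0.00
Crossword puzzle book €7.44: printed books → 3% → €0.22
Fishing rod €145.91: sporting goods, €125.00 or more → 4.5% → €6.57
Bottle of rosé €16.97: alcoholic beverages → 7% → €1.19
Six-pack IPA €11.09: alcoholic beverages → 7% → €0.78
Dresser €197.71: household furniture → 5.75% → €11.37
Wall mirror €130.34: household furniture → 5.75% → €7.49
Craft lager (4-pack) €9.87: alcoholic beverages → 7% → €0.69
Tennis racket €199.21: sporting goods, €125.00 or more → 4.5% → €8.96
Canvas tote bag €16.29: all other goods → 5% → €0.81
Travel guide €26.99: printed books → 3% → €0.81
Jigsaw puzzle (1000 pc) €13.56: toys → 8% → €1.08
Total tax = €0.22 + €6.57 + €1.19 + €0.78 + €11.37 + €7.49 + €0.69 + €8.96 + €0.81 + €0.81 + €1.08 = €39.97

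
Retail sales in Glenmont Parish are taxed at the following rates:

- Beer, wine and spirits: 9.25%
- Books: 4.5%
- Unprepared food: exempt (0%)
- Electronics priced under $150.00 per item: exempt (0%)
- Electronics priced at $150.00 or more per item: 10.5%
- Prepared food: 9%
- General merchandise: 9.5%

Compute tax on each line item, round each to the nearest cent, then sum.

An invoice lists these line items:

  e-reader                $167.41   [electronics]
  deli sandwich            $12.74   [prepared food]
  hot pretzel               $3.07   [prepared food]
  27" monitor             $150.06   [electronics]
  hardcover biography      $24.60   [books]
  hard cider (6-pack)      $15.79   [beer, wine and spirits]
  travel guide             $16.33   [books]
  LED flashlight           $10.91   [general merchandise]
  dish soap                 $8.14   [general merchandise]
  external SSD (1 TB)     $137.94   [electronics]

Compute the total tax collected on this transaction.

$39.88

E-reader $167.41: electronics, $150.00 or more → 10.5% → $17.58
Deli sandwich $12.74: prepared food → 9% → $1.15
Hot pretzel $3.07: prepared food → 9% → $0.28
27" monitor $150.06: electronics, $150.00 or more → 10.5% → $15.76
Hardcover biography $24.60: books → 4.5% → $1.11
Hard cider (6-pack) $15.79: beer, wine and spirits → 9.25% → $1.46
Travel guide $16.33: books → 4.5% → $0.73
LED flashlight $10.91: general merchandise → 9.5% → $1.04
Dish soap $8.14: general merchandise → 9.5% → $0.77
External SSD (1 TB) $137.94: electronics, under $150.00 → 0% → $0.00
Total tax = $17.58 + $1.15 + $0.28 + $15.76 + $1.11 + $1.46 + $0.73 + $1.04 + $0.77 = $39.88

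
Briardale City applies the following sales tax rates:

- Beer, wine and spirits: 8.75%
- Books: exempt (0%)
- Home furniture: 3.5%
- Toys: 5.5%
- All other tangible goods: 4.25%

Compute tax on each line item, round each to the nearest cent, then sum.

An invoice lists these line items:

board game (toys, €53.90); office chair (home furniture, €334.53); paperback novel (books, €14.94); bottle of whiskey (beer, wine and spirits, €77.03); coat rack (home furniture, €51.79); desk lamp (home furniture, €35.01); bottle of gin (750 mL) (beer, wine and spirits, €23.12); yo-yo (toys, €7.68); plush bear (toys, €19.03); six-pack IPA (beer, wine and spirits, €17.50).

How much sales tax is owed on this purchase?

Board game €53.90: toys → 5.5% → €2.96
Office chair €334.53: home furniture → 3.5% → €11.71
Paperback novel €14.94: books → 0% → €0.00
Bottle of whiskey €77.03: beer, wine and spirits → 8.75% → €6.74
Coat rack €51.79: home furniture → 3.5% → €1.81
Desk lamp €35.01: home furniture → 3.5% → €1.23
Bottle of gin (750 mL) €23.12: beer, wine and spirits → 8.75% → €2.02
Yo-yo €7.68: toys → 5.5% → €0.42
Plush bear €19.03: toys → 5.5% → €1.05
Six-pack IPA €17.50: beer, wine and spirits → 8.75% → €1.53
Total tax = €2.96 + €11.71 + €6.74 + €1.81 + €1.23 + €2.02 + €0.42 + €1.05 + €1.53 = €29.47

€29.47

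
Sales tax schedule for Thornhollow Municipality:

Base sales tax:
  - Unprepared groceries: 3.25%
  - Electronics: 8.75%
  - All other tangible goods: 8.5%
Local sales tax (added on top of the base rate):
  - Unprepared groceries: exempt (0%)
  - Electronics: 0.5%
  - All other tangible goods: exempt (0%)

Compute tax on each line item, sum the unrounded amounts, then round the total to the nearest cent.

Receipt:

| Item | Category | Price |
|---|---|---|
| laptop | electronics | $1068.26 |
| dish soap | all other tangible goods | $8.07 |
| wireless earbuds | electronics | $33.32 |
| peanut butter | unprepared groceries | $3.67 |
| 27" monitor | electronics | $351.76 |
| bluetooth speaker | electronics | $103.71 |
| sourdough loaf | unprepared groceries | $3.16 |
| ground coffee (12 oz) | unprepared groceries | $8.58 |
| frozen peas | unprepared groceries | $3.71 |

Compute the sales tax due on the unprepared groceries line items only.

$0.62

Peanut butter $3.67: unprepared groceries → 3.25% + 0% local = 3.25% → $0.119275
Sourdough loaf $3.16: unprepared groceries → 3.25% + 0% local = 3.25% → $0.1027
Ground coffee (12 oz) $8.58: unprepared groceries → 3.25% + 0% local = 3.25% → $0.27885
Frozen peas $3.71: unprepared groceries → 3.25% + 0% local = 3.25% → $0.120575
Tax on unprepared groceries: unrounded sum = $0.6214 → $0.62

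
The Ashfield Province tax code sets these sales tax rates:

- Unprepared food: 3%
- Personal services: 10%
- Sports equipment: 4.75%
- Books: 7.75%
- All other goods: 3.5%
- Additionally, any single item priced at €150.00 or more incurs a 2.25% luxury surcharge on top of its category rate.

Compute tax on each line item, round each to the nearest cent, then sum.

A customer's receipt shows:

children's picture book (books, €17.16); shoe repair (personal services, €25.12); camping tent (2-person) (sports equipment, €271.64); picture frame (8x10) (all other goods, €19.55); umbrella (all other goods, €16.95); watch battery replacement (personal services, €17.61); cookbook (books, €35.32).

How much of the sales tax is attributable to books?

Children's picture book €17.16: books → 7.75% → €1.33
Cookbook €35.32: books → 7.75% → €2.74
Tax on books = €1.33 + €2.74 = €4.07

€4.07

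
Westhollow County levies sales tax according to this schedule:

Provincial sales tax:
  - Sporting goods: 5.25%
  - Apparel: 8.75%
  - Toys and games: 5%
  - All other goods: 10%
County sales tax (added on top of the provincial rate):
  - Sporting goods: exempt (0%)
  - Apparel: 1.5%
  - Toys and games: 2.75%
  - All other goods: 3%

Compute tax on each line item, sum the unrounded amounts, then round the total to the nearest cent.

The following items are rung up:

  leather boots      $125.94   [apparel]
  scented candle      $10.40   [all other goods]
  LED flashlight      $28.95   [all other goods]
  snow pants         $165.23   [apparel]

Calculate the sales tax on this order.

Leather boots $125.94: apparel → 8.75% + 1.5% county = 10.25% → $12.90885
Scented candle $10.40: all other goods → 10% + 3% county = 13% → $1.352
LED flashlight $28.95: all other goods → 10% + 3% county = 13% → $3.7635
Snow pants $165.23: apparel → 8.75% + 1.5% county = 10.25% → $16.936075
Unrounded tax sum = $34.960425 → $34.96

$34.96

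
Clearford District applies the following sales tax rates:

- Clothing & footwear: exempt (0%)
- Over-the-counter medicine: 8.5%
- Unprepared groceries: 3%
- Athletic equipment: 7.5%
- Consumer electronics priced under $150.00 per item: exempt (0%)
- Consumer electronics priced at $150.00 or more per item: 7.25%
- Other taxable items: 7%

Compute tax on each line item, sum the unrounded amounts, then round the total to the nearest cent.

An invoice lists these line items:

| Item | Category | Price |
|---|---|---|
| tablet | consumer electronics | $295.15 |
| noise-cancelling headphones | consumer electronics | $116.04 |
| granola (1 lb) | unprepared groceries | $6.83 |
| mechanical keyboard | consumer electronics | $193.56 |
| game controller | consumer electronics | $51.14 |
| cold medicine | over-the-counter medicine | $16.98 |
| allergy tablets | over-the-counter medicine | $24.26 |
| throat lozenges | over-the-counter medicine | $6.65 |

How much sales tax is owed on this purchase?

Tablet $295.15: consumer electronics, $150.00 or more → 7.25% → $21.398375
Noise-cancelling headphones $116.04: consumer electronics, under $150.00 → 0% → $0.00
Granola (1 lb) $6.83: unprepared groceries → 3% → $0.2049
Mechanical keyboard $193.56: consumer electronics, $150.00 or more → 7.25% → $14.0331
Game controller $51.14: consumer electronics, under $150.00 → 0% → $0.00
Cold medicine $16.98: over-the-counter medicine → 8.5% → $1.4433
Allergy tablets $24.26: over-the-counter medicine → 8.5% → $2.0621
Throat lozenges $6.65: over-the-counter medicine → 8.5% → $0.56525
Unrounded tax sum = $39.707025 → $39.71

$39.71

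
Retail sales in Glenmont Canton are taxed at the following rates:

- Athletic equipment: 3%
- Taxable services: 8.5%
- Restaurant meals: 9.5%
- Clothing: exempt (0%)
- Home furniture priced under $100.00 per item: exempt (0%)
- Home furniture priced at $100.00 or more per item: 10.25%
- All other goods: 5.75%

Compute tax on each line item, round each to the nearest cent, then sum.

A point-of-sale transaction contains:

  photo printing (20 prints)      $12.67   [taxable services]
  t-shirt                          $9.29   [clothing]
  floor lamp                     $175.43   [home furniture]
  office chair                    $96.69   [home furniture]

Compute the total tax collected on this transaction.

Photo printing (20 prints) $12.67: taxable services → 8.5% → $1.08
T-shirt $9.29: clothing → 0% → $0.00
Floor lamp $175.43: home furniture, $100.00 or more → 10.25% → $17.98
Office chair $96.69: home furniture, under $100.00 → 0% → $0.00
Total tax = $1.08 + $17.98 = $19.06

$19.06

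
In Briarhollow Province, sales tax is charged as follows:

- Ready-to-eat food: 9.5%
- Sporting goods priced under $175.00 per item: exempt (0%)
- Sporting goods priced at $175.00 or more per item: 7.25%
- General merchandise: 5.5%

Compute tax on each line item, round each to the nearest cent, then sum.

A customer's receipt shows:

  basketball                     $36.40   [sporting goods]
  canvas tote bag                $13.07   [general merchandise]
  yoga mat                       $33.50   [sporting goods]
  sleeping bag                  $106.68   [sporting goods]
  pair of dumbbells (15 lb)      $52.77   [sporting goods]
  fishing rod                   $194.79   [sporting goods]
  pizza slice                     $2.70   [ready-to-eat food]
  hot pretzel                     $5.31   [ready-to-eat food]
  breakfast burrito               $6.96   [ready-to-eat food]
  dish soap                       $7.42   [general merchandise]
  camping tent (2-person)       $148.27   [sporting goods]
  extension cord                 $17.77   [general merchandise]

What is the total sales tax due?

Basketball $36.40: sporting goods, under $175.00 → 0% → $0.00
Canvas tote bag $13.07: general merchandise → 5.5% → $0.72
Yoga mat $33.50: sporting goods, under $175.00 → 0% → $0.00
Sleeping bag $106.68: sporting goods, under $175.00 → 0% → $0.00
Pair of dumbbells (15 lb) $52.77: sporting goods, under $175.00 → 0% → $0.00
Fishing rod $194.79: sporting goods, $175.00 or more → 7.25% → $14.12
Pizza slice $2.70: ready-to-eat food → 9.5% → $0.26
Hot pretzel $5.31: ready-to-eat food → 9.5% → $0.50
Breakfast burrito $6.96: ready-to-eat food → 9.5% → $0.66
Dish soap $7.42: general merchandise → 5.5% → $0.41
Camping tent (2-person) $148.27: sporting goods, under $175.00 → 0% → $0.00
Extension cord $17.77: general merchandise → 5.5% → $0.98
Total tax = $0.72 + $14.12 + $0.26 + $0.50 + $0.66 + $0.41 + $0.98 = $17.65

$17.65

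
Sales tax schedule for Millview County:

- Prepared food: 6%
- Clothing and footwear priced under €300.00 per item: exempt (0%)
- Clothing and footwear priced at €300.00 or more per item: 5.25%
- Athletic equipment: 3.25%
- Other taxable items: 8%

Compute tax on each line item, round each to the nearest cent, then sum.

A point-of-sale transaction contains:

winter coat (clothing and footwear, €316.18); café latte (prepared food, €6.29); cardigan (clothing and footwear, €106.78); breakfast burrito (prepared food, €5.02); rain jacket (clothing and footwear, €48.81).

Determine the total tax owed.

Winter coat €316.18: clothing and footwear, €300.00 or more → 5.25% → €16.60
Café latte €6.29: prepared food → 6% → €0.38
Cardigan €106.78: clothing and footwear, under €300.00 → 0% → €0.00
Breakfast burrito €5.02: prepared food → 6% → €0.30
Rain jacket €48.81: clothing and footwear, under €300.00 → 0% → €0.00
Total tax = €16.60 + €0.38 + €0.30 = €17.28

€17.28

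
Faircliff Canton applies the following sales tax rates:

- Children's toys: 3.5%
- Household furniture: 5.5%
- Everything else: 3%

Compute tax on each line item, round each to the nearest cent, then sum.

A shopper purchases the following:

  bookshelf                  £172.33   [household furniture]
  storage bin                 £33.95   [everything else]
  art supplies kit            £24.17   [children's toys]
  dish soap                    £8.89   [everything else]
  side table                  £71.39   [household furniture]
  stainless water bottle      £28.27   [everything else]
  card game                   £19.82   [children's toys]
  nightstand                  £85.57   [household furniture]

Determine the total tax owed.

Bookshelf £172.33: household furniture → 5.5% → £9.48
Storage bin £33.95: everything else → 3% → £1.02
Art supplies kit £24.17: children's toys → 3.5% → £0.85
Dish soap £8.89: everything else → 3% → £0.27
Side table £71.39: household furniture → 5.5% → £3.93
Stainless water bottle £28.27: everything else → 3% → £0.85
Card game £19.82: children's toys → 3.5% → £0.69
Nightstand £85.57: household furniture → 5.5% → £4.71
Total tax = £9.48 + £1.02 + £0.85 + £0.27 + £3.93 + £0.85 + £0.69 + £4.71 = £21.80

£21.80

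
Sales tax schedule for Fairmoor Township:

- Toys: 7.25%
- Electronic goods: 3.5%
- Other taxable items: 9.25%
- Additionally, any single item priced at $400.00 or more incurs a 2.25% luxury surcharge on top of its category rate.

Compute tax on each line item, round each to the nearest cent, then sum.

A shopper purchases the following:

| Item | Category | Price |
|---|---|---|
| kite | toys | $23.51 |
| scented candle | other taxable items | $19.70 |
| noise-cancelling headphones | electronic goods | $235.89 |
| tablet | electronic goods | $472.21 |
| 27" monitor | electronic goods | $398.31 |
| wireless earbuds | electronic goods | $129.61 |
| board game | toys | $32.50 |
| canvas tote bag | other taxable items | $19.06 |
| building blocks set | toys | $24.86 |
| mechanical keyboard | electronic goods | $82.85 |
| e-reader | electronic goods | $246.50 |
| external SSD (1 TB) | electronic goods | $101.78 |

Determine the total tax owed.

$78.42

Kite $23.51: toys → 7.25% → $1.70
Scented candle $19.70: other taxable items → 9.25% → $1.82
Noise-cancelling headphones $235.89: electronic goods → 3.5% → $8.26
Tablet $472.21: electronic goods → 3.5% + 2.25% surcharge = 5.75% → $27.15
27" monitor $398.31: electronic goods → 3.5% → $13.94
Wireless earbuds $129.61: electronic goods → 3.5% → $4.54
Board game $32.50: toys → 7.25% → $2.36
Canvas tote bag $19.06: other taxable items → 9.25% → $1.76
Building blocks set $24.86: toys → 7.25% → $1.80
Mechanical keyboard $82.85: electronic goods → 3.5% → $2.90
E-reader $246.50: electronic goods → 3.5% → $8.63
External SSD (1 TB) $101.78: electronic goods → 3.5% → $3.56
Total tax = $1.70 + $1.82 + $8.26 + $27.15 + $13.94 + $4.54 + $2.36 + $1.76 + $1.80 + $2.90 + $8.63 + $3.56 = $78.42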